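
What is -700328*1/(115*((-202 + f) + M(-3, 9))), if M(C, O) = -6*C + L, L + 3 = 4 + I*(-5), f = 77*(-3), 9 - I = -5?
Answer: 175082/13915 ≈ 12.582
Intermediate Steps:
I = 14 (I = 9 - 1*(-5) = 9 + 5 = 14)
f = -231
L = -69 (L = -3 + (4 + 14*(-5)) = -3 + (4 - 70) = -3 - 66 = -69)
M(C, O) = -69 - 6*C (M(C, O) = -6*C - 69 = -69 - 6*C)
-700328*1/(115*((-202 + f) + M(-3, 9))) = -700328*1/(115*((-202 - 231) + (-69 - 6*(-3)))) = -700328*1/(115*(-433 + (-69 + 18))) = -700328*1/(115*(-433 - 51)) = -700328/(115*(-484)) = -700328/(-55660) = -700328*(-1/55660) = 175082/13915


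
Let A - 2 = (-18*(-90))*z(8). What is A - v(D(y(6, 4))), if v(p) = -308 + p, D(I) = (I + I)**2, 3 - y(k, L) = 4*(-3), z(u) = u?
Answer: 12370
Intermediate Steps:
y(k, L) = 15 (y(k, L) = 3 - 4*(-3) = 3 - 1*(-12) = 3 + 12 = 15)
D(I) = 4*I**2 (D(I) = (2*I)**2 = 4*I**2)
A = 12962 (A = 2 - 18*(-90)*8 = 2 + 1620*8 = 2 + 12960 = 12962)
A - v(D(y(6, 4))) = 12962 - (-308 + 4*15**2) = 12962 - (-308 + 4*225) = 12962 - (-308 + 900) = 12962 - 1*592 = 12962 - 592 = 12370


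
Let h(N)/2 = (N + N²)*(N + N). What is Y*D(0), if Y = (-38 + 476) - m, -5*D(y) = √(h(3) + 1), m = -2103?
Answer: -2541*√145/5 ≈ -6119.5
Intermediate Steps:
h(N) = 4*N*(N + N²) (h(N) = 2*((N + N²)*(N + N)) = 2*((N + N²)*(2*N)) = 2*(2*N*(N + N²)) = 4*N*(N + N²))
D(y) = -√145/5 (D(y) = -√(4*3²*(1 + 3) + 1)/5 = -√(4*9*4 + 1)/5 = -√(144 + 1)/5 = -√145/5)
Y = 2541 (Y = (-38 + 476) - 1*(-2103) = 438 + 2103 = 2541)
Y*D(0) = 2541*(-√145/5) = -2541*√145/5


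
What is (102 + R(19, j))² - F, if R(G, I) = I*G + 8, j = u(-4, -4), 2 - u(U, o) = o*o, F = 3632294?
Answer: -3607958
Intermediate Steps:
u(U, o) = 2 - o² (u(U, o) = 2 - o*o = 2 - o²)
j = -14 (j = 2 - 1*(-4)² = 2 - 1*16 = 2 - 16 = -14)
R(G, I) = 8 + G*I (R(G, I) = G*I + 8 = 8 + G*I)
(102 + R(19, j))² - F = (102 + (8 + 19*(-14)))² - 1*3632294 = (102 + (8 - 266))² - 3632294 = (102 - 258)² - 3632294 = (-156)² - 3632294 = 24336 - 3632294 = -3607958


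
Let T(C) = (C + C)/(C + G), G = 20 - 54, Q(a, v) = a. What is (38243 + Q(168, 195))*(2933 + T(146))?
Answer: 3157268967/28 ≈ 1.1276e+8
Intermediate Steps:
G = -34
T(C) = 2*C/(-34 + C) (T(C) = (C + C)/(C - 34) = (2*C)/(-34 + C) = 2*C/(-34 + C))
(38243 + Q(168, 195))*(2933 + T(146)) = (38243 + 168)*(2933 + 2*146/(-34 + 146)) = 38411*(2933 + 2*146/112) = 38411*(2933 + 2*146*(1/112)) = 38411*(2933 + 73/28) = 38411*(82197/28) = 3157268967/28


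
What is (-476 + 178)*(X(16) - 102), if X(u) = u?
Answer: 25628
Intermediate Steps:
(-476 + 178)*(X(16) - 102) = (-476 + 178)*(16 - 102) = -298*(-86) = 25628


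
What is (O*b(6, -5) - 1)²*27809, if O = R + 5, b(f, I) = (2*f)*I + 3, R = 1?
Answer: 3271701041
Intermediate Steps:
b(f, I) = 3 + 2*I*f (b(f, I) = 2*I*f + 3 = 3 + 2*I*f)
O = 6 (O = 1 + 5 = 6)
(O*b(6, -5) - 1)²*27809 = (6*(3 + 2*(-5)*6) - 1)²*27809 = (6*(3 - 60) - 1)²*27809 = (6*(-57) - 1)²*27809 = (-342 - 1)²*27809 = (-343)²*27809 = 117649*27809 = 3271701041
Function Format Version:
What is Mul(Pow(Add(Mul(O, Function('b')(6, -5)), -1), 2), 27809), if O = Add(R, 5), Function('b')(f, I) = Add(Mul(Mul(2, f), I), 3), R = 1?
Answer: 3271701041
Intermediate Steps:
Function('b')(f, I) = Add(3, Mul(2, I, f)) (Function('b')(f, I) = Add(Mul(2, I, f), 3) = Add(3, Mul(2, I, f)))
O = 6 (O = Add(1, 5) = 6)
Mul(Pow(Add(Mul(O, Function('b')(6, -5)), -1), 2), 27809) = Mul(Pow(Add(Mul(6, Add(3, Mul(2, -5, 6))), -1), 2), 27809) = Mul(Pow(Add(Mul(6, Add(3, -60)), -1), 2), 27809) = Mul(Pow(Add(Mul(6, -57), -1), 2), 27809) = Mul(Pow(Add(-342, -1), 2), 27809) = Mul(Pow(-343, 2), 27809) = Mul(117649, 27809) = 3271701041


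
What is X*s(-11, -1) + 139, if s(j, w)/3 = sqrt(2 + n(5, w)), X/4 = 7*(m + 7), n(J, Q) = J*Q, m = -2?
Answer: 139 + 420*I*sqrt(3) ≈ 139.0 + 727.46*I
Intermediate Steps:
X = 140 (X = 4*(7*(-2 + 7)) = 4*(7*5) = 4*35 = 140)
s(j, w) = 3*sqrt(2 + 5*w)
X*s(-11, -1) + 139 = 140*(3*sqrt(2 + 5*(-1))) + 139 = 140*(3*sqrt(2 - 5)) + 139 = 140*(3*sqrt(-3)) + 139 = 140*(3*(I*sqrt(3))) + 139 = 140*(3*I*sqrt(3)) + 139 = 420*I*sqrt(3) + 139 = 139 + 420*I*sqrt(3)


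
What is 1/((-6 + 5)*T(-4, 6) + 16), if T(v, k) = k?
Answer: ⅒ ≈ 0.10000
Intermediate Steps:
1/((-6 + 5)*T(-4, 6) + 16) = 1/((-6 + 5)*6 + 16) = 1/(-1*6 + 16) = 1/(-6 + 16) = 1/10 = ⅒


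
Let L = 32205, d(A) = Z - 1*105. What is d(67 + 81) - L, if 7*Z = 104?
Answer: -226066/7 ≈ -32295.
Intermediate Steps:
Z = 104/7 (Z = (1/7)*104 = 104/7 ≈ 14.857)
d(A) = -631/7 (d(A) = 104/7 - 1*105 = 104/7 - 105 = -631/7)
d(67 + 81) - L = -631/7 - 1*32205 = -631/7 - 32205 = -226066/7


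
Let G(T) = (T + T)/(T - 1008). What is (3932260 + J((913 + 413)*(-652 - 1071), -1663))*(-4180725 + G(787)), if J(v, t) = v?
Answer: -1522251398244038/221 ≈ -6.8880e+12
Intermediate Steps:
G(T) = 2*T/(-1008 + T) (G(T) = (2*T)/(-1008 + T) = 2*T/(-1008 + T))
(3932260 + J((913 + 413)*(-652 - 1071), -1663))*(-4180725 + G(787)) = (3932260 + (913 + 413)*(-652 - 1071))*(-4180725 + 2*787/(-1008 + 787)) = (3932260 + 1326*(-1723))*(-4180725 + 2*787/(-221)) = (3932260 - 2284698)*(-4180725 + 2*787*(-1/221)) = 1647562*(-4180725 - 1574/221) = 1647562*(-923941799/221) = -1522251398244038/221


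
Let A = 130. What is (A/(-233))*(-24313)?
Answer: 3160690/233 ≈ 13565.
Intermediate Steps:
(A/(-233))*(-24313) = (130/(-233))*(-24313) = (130*(-1/233))*(-24313) = -130/233*(-24313) = 3160690/233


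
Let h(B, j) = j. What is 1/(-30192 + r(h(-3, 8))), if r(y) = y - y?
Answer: -1/30192 ≈ -3.3121e-5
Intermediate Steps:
r(y) = 0
1/(-30192 + r(h(-3, 8))) = 1/(-30192 + 0) = 1/(-30192) = -1/30192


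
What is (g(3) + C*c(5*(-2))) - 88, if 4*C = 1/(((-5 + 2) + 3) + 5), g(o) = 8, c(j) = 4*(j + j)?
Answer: -84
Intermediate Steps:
c(j) = 8*j (c(j) = 4*(2*j) = 8*j)
C = 1/20 (C = 1/(4*(((-5 + 2) + 3) + 5)) = 1/(4*((-3 + 3) + 5)) = 1/(4*(0 + 5)) = (¼)/5 = (¼)*(⅕) = 1/20 ≈ 0.050000)
(g(3) + C*c(5*(-2))) - 88 = (8 + (8*(5*(-2)))/20) - 88 = (8 + (8*(-10))/20) - 88 = (8 + (1/20)*(-80)) - 88 = (8 - 4) - 88 = 4 - 88 = -84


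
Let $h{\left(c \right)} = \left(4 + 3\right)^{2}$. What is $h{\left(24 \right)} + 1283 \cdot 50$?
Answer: $64199$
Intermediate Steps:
$h{\left(c \right)} = 49$ ($h{\left(c \right)} = 7^{2} = 49$)
$h{\left(24 \right)} + 1283 \cdot 50 = 49 + 1283 \cdot 50 = 49 + 64150 = 64199$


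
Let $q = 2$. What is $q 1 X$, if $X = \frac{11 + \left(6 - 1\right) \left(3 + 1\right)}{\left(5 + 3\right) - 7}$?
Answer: $62$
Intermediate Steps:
$X = 31$ ($X = \frac{11 + 5 \cdot 4}{8 - 7} = \frac{11 + 20}{1} = 31 \cdot 1 = 31$)
$q 1 X = 2 \cdot 1 \cdot 31 = 2 \cdot 31 = 62$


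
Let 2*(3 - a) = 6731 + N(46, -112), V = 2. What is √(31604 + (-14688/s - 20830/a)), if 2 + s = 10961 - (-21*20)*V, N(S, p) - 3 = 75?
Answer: 2*√69841396942093738/2972911 ≈ 177.79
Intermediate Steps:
N(S, p) = 78 (N(S, p) = 3 + 75 = 78)
s = 11799 (s = -2 + (10961 - (-21*20)*2) = -2 + (10961 - (-420)*2) = -2 + (10961 - 1*(-840)) = -2 + (10961 + 840) = -2 + 11801 = 11799)
a = -6803/2 (a = 3 - (6731 + 78)/2 = 3 - ½*6809 = 3 - 6809/2 = -6803/2 ≈ -3401.5)
√(31604 + (-14688/s - 20830/a)) = √(31604 + (-14688/11799 - 20830/(-6803/2))) = √(31604 + (-14688*1/11799 - 20830*(-2/6803))) = √(31604 + (-544/437 + 41660/6803)) = √(31604 + 14504588/2972911) = √(93970383832/2972911) = 2*√69841396942093738/2972911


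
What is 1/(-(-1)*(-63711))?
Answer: -1/63711 ≈ -1.5696e-5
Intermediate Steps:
1/(-(-1)*(-63711)) = 1/(-1*63711) = 1/(-63711) = -1/63711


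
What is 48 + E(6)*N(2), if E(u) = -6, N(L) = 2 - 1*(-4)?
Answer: 12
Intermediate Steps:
N(L) = 6 (N(L) = 2 + 4 = 6)
48 + E(6)*N(2) = 48 - 6*6 = 48 - 36 = 12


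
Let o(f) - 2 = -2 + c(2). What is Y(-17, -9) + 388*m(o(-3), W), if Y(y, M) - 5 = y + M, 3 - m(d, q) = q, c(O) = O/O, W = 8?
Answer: -1961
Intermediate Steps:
c(O) = 1
o(f) = 1 (o(f) = 2 + (-2 + 1) = 2 - 1 = 1)
m(d, q) = 3 - q
Y(y, M) = 5 + M + y (Y(y, M) = 5 + (y + M) = 5 + (M + y) = 5 + M + y)
Y(-17, -9) + 388*m(o(-3), W) = (5 - 9 - 17) + 388*(3 - 1*8) = -21 + 388*(3 - 8) = -21 + 388*(-5) = -21 - 1940 = -1961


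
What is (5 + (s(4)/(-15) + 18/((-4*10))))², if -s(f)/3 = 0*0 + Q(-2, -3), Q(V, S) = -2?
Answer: 6889/400 ≈ 17.223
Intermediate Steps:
s(f) = 6 (s(f) = -3*(0*0 - 2) = -3*(0 - 2) = -3*(-2) = 6)
(5 + (s(4)/(-15) + 18/((-4*10))))² = (5 + (6/(-15) + 18/((-4*10))))² = (5 + (6*(-1/15) + 18/(-40)))² = (5 + (-⅖ + 18*(-1/40)))² = (5 + (-⅖ - 9/20))² = (5 - 17/20)² = (83/20)² = 6889/400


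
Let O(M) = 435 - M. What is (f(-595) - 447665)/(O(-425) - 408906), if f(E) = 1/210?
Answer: 94009649/85689660 ≈ 1.0971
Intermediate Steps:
f(E) = 1/210
(f(-595) - 447665)/(O(-425) - 408906) = (1/210 - 447665)/((435 - 1*(-425)) - 408906) = -94009649/(210*((435 + 425) - 408906)) = -94009649/(210*(860 - 408906)) = -94009649/210/(-408046) = -94009649/210*(-1/408046) = 94009649/85689660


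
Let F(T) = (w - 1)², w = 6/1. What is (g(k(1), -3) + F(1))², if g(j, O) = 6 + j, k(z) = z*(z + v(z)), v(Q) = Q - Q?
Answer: 1024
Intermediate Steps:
v(Q) = 0
k(z) = z² (k(z) = z*(z + 0) = z*z = z²)
w = 6 (w = 6*1 = 6)
F(T) = 25 (F(T) = (6 - 1)² = 5² = 25)
(g(k(1), -3) + F(1))² = ((6 + 1²) + 25)² = ((6 + 1) + 25)² = (7 + 25)² = 32² = 1024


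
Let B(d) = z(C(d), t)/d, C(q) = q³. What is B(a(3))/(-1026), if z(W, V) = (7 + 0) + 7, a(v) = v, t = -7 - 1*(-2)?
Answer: -7/1539 ≈ -0.0045484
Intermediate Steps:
t = -5 (t = -7 + 2 = -5)
z(W, V) = 14 (z(W, V) = 7 + 7 = 14)
B(d) = 14/d
B(a(3))/(-1026) = (14/3)/(-1026) = (14*(⅓))*(-1/1026) = (14/3)*(-1/1026) = -7/1539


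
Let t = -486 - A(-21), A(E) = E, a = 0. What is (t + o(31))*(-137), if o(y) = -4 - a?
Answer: 64253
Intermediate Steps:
t = -465 (t = -486 - 1*(-21) = -486 + 21 = -465)
o(y) = -4 (o(y) = -4 - 1*0 = -4 + 0 = -4)
(t + o(31))*(-137) = (-465 - 4)*(-137) = -469*(-137) = 64253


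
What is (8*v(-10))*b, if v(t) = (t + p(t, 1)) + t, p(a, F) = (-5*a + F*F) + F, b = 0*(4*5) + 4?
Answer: 1024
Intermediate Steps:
b = 4 (b = 0*20 + 4 = 0 + 4 = 4)
p(a, F) = F + F² - 5*a (p(a, F) = (-5*a + F²) + F = (F² - 5*a) + F = F + F² - 5*a)
v(t) = 2 - 3*t (v(t) = (t + (1 + 1² - 5*t)) + t = (t + (1 + 1 - 5*t)) + t = (t + (2 - 5*t)) + t = (2 - 4*t) + t = 2 - 3*t)
(8*v(-10))*b = (8*(2 - 3*(-10)))*4 = (8*(2 + 30))*4 = (8*32)*4 = 256*4 = 1024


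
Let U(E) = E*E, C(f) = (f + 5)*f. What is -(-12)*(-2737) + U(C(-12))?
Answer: -25788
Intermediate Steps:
C(f) = f*(5 + f) (C(f) = (5 + f)*f = f*(5 + f))
U(E) = E**2
-(-12)*(-2737) + U(C(-12)) = -(-12)*(-2737) + (-12*(5 - 12))**2 = -12*2737 + (-12*(-7))**2 = -32844 + 84**2 = -32844 + 7056 = -25788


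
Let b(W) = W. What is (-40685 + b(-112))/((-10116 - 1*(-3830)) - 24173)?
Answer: 13599/10153 ≈ 1.3394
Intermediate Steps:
(-40685 + b(-112))/((-10116 - 1*(-3830)) - 24173) = (-40685 - 112)/((-10116 - 1*(-3830)) - 24173) = -40797/((-10116 + 3830) - 24173) = -40797/(-6286 - 24173) = -40797/(-30459) = -40797*(-1/30459) = 13599/10153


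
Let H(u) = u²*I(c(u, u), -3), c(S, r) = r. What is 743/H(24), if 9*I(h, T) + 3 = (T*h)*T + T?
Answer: 743/13440 ≈ 0.055283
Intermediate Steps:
I(h, T) = -⅓ + T/9 + h*T²/9 (I(h, T) = -⅓ + ((T*h)*T + T)/9 = -⅓ + (h*T² + T)/9 = -⅓ + (T + h*T²)/9 = -⅓ + (T/9 + h*T²/9) = -⅓ + T/9 + h*T²/9)
H(u) = u²*(-⅔ + u) (H(u) = u²*(-⅓ + (⅑)*(-3) + (⅑)*u*(-3)²) = u²*(-⅓ - ⅓ + (⅑)*u*9) = u²*(-⅓ - ⅓ + u) = u²*(-⅔ + u))
743/H(24) = 743/((24²*(-⅔ + 24))) = 743/((576*(70/3))) = 743/13440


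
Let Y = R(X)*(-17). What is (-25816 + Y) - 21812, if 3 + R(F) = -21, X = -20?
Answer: -47220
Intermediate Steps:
R(F) = -24 (R(F) = -3 - 21 = -24)
Y = 408 (Y = -24*(-17) = 408)
(-25816 + Y) - 21812 = (-25816 + 408) - 21812 = -25408 - 21812 = -47220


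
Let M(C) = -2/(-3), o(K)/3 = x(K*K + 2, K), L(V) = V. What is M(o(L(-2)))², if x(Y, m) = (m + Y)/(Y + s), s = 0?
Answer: 4/9 ≈ 0.44444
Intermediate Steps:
x(Y, m) = (Y + m)/Y (x(Y, m) = (m + Y)/(Y + 0) = (Y + m)/Y)
o(K) = 3*(2 + K + K²)/(2 + K²) (o(K) = 3*(((K*K + 2) + K)/(K*K + 2)) = 3*(((K² + 2) + K)/(K² + 2)) = 3*(((2 + K²) + K)/(2 + K²)) = 3*((2 + K + K²)/(2 + K²)) = 3*(2 + K + K²)/(2 + K²))
M(C) = ⅔ (M(C) = -2*(-⅓) = ⅔)
M(o(L(-2)))² = (⅔)² = 4/9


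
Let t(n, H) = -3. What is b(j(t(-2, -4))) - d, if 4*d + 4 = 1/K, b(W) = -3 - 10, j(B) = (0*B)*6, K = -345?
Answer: -16559/1380 ≈ -11.999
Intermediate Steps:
j(B) = 0 (j(B) = 0*6 = 0)
b(W) = -13
d = -1381/1380 (d = -1 + (¼)/(-345) = -1 + (¼)*(-1/345) = -1 - 1/1380 = -1381/1380 ≈ -1.0007)
b(j(t(-2, -4))) - d = -13 - 1*(-1381/1380) = -13 + 1381/1380 = -16559/1380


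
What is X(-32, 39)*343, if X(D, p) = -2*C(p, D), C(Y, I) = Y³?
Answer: -40692834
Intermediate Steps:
X(D, p) = -2*p³
X(-32, 39)*343 = -2*39³*343 = -2*59319*343 = -118638*343 = -40692834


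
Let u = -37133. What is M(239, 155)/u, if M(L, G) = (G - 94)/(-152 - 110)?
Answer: 61/9728846 ≈ 6.2700e-6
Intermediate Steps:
M(L, G) = 47/131 - G/262 (M(L, G) = (-94 + G)/(-262) = (-94 + G)*(-1/262) = 47/131 - G/262)
M(239, 155)/u = (47/131 - 1/262*155)/(-37133) = (47/131 - 155/262)*(-1/37133) = -61/262*(-1/37133) = 61/9728846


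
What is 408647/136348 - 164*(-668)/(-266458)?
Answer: 46975033115/18165507692 ≈ 2.5859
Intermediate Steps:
408647/136348 - 164*(-668)/(-266458) = 408647*(1/136348) + 109552*(-1/266458) = 408647/136348 - 54776/133229 = 46975033115/18165507692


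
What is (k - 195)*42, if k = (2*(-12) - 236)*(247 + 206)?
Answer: -4954950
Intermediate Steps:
k = -117780 (k = (-24 - 236)*453 = -260*453 = -117780)
(k - 195)*42 = (-117780 - 195)*42 = -117975*42 = -4954950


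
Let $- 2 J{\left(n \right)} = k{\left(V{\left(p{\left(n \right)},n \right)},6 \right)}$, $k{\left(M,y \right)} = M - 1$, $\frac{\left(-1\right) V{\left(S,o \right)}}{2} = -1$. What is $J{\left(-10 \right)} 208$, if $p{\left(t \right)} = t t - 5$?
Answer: $-104$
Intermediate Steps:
$p{\left(t \right)} = -5 + t^{2}$ ($p{\left(t \right)} = t^{2} - 5 = -5 + t^{2}$)
$V{\left(S,o \right)} = 2$ ($V{\left(S,o \right)} = \left(-2\right) \left(-1\right) = 2$)
$k{\left(M,y \right)} = -1 + M$
$J{\left(n \right)} = - \frac{1}{2}$ ($J{\left(n \right)} = - \frac{-1 + 2}{2} = \left(- \frac{1}{2}\right) 1 = - \frac{1}{2}$)
$J{\left(-10 \right)} 208 = \left(- \frac{1}{2}\right) 208 = -104$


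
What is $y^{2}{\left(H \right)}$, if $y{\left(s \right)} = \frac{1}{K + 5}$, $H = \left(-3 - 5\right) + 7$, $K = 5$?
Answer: $\frac{1}{100} \approx 0.01$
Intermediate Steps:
$H = -1$ ($H = -8 + 7 = -1$)
$y{\left(s \right)} = \frac{1}{10}$ ($y{\left(s \right)} = \frac{1}{5 + 5} = \frac{1}{10}$)
$y^{2}{\left(H \right)} = \left(\frac{1}{10}\right)^{2} = \frac{1}{100}$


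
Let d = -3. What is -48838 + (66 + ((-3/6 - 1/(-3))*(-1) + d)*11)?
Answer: -292819/6 ≈ -48803.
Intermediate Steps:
-48838 + (66 + ((-3/6 - 1/(-3))*(-1) + d)*11) = -48838 + (66 + ((-3/6 - 1/(-3))*(-1) - 3)*11) = -48838 + (66 + ((-3*1/6 - 1*(-1/3))*(-1) - 3)*11) = -48838 + (66 + ((-1/2 + 1/3)*(-1) - 3)*11) = -48838 + (66 + (-1/6*(-1) - 3)*11) = -48838 + (66 + (1/6 - 3)*11) = -48838 + (66 - 17/6*11) = -48838 + (66 - 187/6) = -48838 + 209/6 = -292819/6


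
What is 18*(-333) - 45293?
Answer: -51287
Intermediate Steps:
18*(-333) - 45293 = -5994 - 45293 = -51287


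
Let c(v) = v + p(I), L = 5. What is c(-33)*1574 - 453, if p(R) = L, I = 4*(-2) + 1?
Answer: -44525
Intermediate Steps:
I = -7 (I = -8 + 1 = -7)
p(R) = 5
c(v) = 5 + v (c(v) = v + 5 = 5 + v)
c(-33)*1574 - 453 = (5 - 33)*1574 - 453 = -28*1574 - 453 = -44072 - 453 = -44525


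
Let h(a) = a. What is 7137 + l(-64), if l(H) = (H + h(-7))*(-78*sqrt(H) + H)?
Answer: 11681 + 44304*I ≈ 11681.0 + 44304.0*I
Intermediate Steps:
l(H) = (-7 + H)*(H - 78*sqrt(H)) (l(H) = (H - 7)*(-78*sqrt(H) + H) = (-7 + H)*(H - 78*sqrt(H)))
7137 + l(-64) = 7137 + ((-64)**2 - (-39936)*I - 7*(-64) + 546*sqrt(-64)) = 7137 + (4096 - (-39936)*I + 448 + 546*(8*I)) = 7137 + (4096 + 39936*I + 448 + 4368*I) = 7137 + (4544 + 44304*I) = 11681 + 44304*I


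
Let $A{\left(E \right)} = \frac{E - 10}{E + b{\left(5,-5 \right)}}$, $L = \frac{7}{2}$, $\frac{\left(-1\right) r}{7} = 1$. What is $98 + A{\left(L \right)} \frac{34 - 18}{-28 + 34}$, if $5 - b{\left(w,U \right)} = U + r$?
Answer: $\frac{11950}{123} \approx 97.154$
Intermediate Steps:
$r = -7$ ($r = \left(-7\right) 1 = -7$)
$b{\left(w,U \right)} = 12 - U$ ($b{\left(w,U \right)} = 5 - \left(U - 7\right) = 5 - \left(-7 + U\right) = 12 - U$)
$L = \frac{7}{2}$ ($L = 7 \cdot \frac{1}{2} = \frac{7}{2} \approx 3.5$)
$A{\left(E \right)} = \frac{-10 + E}{17 + E}$ ($A{\left(E \right)} = \frac{E - 10}{E + \left(12 - -5\right)} = \frac{-10 + E}{E + \left(12 + 5\right)} = \frac{-10 + E}{E + 17} = \frac{-10 + E}{17 + E}$)
$98 + A{\left(L \right)} \frac{34 - 18}{-28 + 34} = 98 + \frac{-10 + \frac{7}{2}}{17 + \frac{7}{2}} \frac{34 - 18}{-28 + 34} = 98 + \frac{1}{\frac{41}{2}} \left(- \frac{13}{2}\right) \frac{16}{6} = 98 + \frac{2}{41} \left(- \frac{13}{2}\right) 16 \cdot \frac{1}{6} = 98 - \frac{104}{123} = \frac{11950}{123}$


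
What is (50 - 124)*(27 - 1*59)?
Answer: 2368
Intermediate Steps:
(50 - 124)*(27 - 1*59) = -74*(27 - 59) = -74*(-32) = 2368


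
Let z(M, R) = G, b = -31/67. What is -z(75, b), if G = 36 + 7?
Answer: -43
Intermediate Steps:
b = -31/67 (b = -31*1/67 = -31/67 ≈ -0.46269)
G = 43
z(M, R) = 43
-z(75, b) = -1*43 = -43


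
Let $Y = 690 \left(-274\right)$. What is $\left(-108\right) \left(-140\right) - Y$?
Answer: $204180$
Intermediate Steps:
$Y = -189060$
$\left(-108\right) \left(-140\right) - Y = \left(-108\right) \left(-140\right) - -189060 = 15120 + 189060 = 204180$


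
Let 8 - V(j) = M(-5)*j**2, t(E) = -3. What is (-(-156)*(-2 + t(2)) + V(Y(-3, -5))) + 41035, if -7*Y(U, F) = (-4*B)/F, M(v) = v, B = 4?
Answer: 9864691/245 ≈ 40264.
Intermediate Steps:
Y(U, F) = 16/(7*F) (Y(U, F) = -(-4*4)/(7*F) = -(-16)/(7*F) = 16/(7*F))
V(j) = 8 + 5*j**2 (V(j) = 8 - (-5)*j**2 = 8 + 5*j**2)
(-(-156)*(-2 + t(2)) + V(Y(-3, -5))) + 41035 = (-(-156)*(-2 - 3) + (8 + 5*((16/7)/(-5))**2)) + 41035 = (-(-156)*(-5) + (8 + 5*((16/7)*(-1/5))**2)) + 41035 = (-39*20 + (8 + 5*(-16/35)**2)) + 41035 = (-780 + (8 + 5*(256/1225))) + 41035 = (-780 + (8 + 256/245)) + 41035 = (-780 + 2216/245) + 41035 = -188884/245 + 41035 = 9864691/245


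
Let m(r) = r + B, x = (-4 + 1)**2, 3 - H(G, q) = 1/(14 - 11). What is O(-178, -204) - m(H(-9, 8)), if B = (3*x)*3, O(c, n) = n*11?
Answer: -6983/3 ≈ -2327.7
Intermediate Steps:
H(G, q) = 8/3 (H(G, q) = 3 - 1/(14 - 11) = 3 - 1/3 = 8/3)
O(c, n) = 11*n
x = 9 (x = (-3)**2 = 9)
B = 81 (B = (3*9)*3 = 27*3 = 81)
m(r) = 81 + r (m(r) = r + 81 = 81 + r)
O(-178, -204) - m(H(-9, 8)) = 11*(-204) - (81 + 8/3) = -2244 - 1*251/3 = -2244 - 251/3 = -6983/3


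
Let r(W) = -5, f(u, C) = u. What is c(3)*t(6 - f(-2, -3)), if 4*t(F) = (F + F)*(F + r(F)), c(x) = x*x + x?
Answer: 144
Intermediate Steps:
c(x) = x + x² (c(x) = x² + x = x + x²)
t(F) = F*(-5 + F)/2 (t(F) = ((F + F)*(F - 5))/4 = ((2*F)*(-5 + F))/4 = (2*F*(-5 + F))/4 = F*(-5 + F)/2)
c(3)*t(6 - f(-2, -3)) = (3*(1 + 3))*((6 - 1*(-2))*(-5 + (6 - 1*(-2)))/2) = (3*4)*((6 + 2)*(-5 + (6 + 2))/2) = 12*((½)*8*(-5 + 8)) = 12*((½)*8*3) = 12*12 = 144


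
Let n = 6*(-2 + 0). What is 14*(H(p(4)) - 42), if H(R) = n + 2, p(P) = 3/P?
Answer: -728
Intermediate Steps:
n = -12 (n = 6*(-2) = -12)
H(R) = -10 (H(R) = -12 + 2 = -10)
14*(H(p(4)) - 42) = 14*(-10 - 42) = 14*(-52) = -728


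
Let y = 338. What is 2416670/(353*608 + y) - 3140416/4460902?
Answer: 2526364483037/239731103931 ≈ 10.538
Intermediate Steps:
2416670/(353*608 + y) - 3140416/4460902 = 2416670/(353*608 + 338) - 3140416/4460902 = 2416670/(214624 + 338) - 3140416*1/4460902 = 2416670/214962 - 1570208/2230451 = 2416670*(1/214962) - 1570208/2230451 = 1208335/107481 - 1570208/2230451 = 2526364483037/239731103931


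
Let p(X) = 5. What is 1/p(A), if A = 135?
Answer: ⅕ ≈ 0.20000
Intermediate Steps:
1/p(A) = 1/5 = ⅕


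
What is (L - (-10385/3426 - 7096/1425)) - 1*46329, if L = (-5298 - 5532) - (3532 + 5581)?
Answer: -107834702693/1627350 ≈ -66264.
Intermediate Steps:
L = -19943 (L = -10830 - 1*9113 = -10830 - 9113 = -19943)
(L - (-10385/3426 - 7096/1425)) - 1*46329 = (-19943 - (-10385/3426 - 7096/1425)) - 1*46329 = (-19943 - (-10385*1/3426 - 7096*1/1425)) - 46329 = (-19943 - (-10385/3426 - 7096/1425)) - 46329 = (-19943 - 1*(-13036507/1627350)) - 46329 = (-19943 + 13036507/1627350) - 46329 = -32441204543/1627350 - 46329 = -107834702693/1627350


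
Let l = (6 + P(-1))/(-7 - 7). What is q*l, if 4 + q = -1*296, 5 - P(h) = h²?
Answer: 1500/7 ≈ 214.29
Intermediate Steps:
P(h) = 5 - h²
l = -5/7 (l = (6 + (5 - 1*(-1)²))/(-7 - 7) = (6 + (5 - 1*1))/(-14) = (6 + (5 - 1))*(-1/14) = (6 + 4)*(-1/14) = 10*(-1/14) = -5/7 ≈ -0.71429)
q = -300 (q = -4 - 1*296 = -4 - 296 = -300)
q*l = -300*(-5/7) = 1500/7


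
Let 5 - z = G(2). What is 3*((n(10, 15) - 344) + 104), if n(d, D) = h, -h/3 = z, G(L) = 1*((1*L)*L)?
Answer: -729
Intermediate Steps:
G(L) = L² (G(L) = 1*(L*L) = 1*L² = L²)
z = 1 (z = 5 - 1*2² = 5 - 1*4 = 5 - 4 = 1)
h = -3 (h = -3*1 = -3)
n(d, D) = -3
3*((n(10, 15) - 344) + 104) = 3*((-3 - 344) + 104) = 3*(-347 + 104) = 3*(-243) = -729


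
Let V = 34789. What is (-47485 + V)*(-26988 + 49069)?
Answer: -280340376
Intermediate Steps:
(-47485 + V)*(-26988 + 49069) = (-47485 + 34789)*(-26988 + 49069) = -12696*22081 = -280340376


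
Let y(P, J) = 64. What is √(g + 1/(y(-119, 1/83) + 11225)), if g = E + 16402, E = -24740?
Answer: I*√1062607390809/11289 ≈ 91.313*I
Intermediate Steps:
g = -8338 (g = -24740 + 16402 = -8338)
√(g + 1/(y(-119, 1/83) + 11225)) = √(-8338 + 1/(64 + 11225)) = √(-8338 + 1/11289) = √(-94127681/11289) = I*√1062607390809/11289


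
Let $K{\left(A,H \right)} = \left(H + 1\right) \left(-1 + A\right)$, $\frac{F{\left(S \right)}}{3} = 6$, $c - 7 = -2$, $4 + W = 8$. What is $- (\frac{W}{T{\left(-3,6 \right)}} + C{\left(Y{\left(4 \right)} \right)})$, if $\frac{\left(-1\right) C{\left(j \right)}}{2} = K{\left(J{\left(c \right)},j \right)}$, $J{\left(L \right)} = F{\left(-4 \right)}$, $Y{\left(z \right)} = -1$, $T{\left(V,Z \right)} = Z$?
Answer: $- \frac{2}{3} \approx -0.66667$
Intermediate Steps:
$W = 4$ ($W = -4 + 8 = 4$)
$c = 5$ ($c = 7 - 2 = 5$)
$F{\left(S \right)} = 18$ ($F{\left(S \right)} = 3 \cdot 6 = 18$)
$J{\left(L \right)} = 18$
$K{\left(A,H \right)} = \left(1 + H\right) \left(-1 + A\right)$
$C{\left(j \right)} = -34 - 34 j$ ($C{\left(j \right)} = - 2 \left(-1 + 18 - j + 18 j\right) = - 2 \left(17 + 17 j\right) = -34 - 34 j$)
$- (\frac{W}{T{\left(-3,6 \right)}} + C{\left(Y{\left(4 \right)} \right)}) = - (\frac{4}{6} - 0) = - (4 \cdot \frac{1}{6} + \left(-34 + 34\right)) = - (\frac{2}{3} + 0) = \left(-1\right) \frac{2}{3} = - \frac{2}{3}$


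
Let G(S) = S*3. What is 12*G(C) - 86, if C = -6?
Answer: -302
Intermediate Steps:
G(S) = 3*S
12*G(C) - 86 = 12*(3*(-6)) - 86 = 12*(-18) - 86 = -216 - 86 = -302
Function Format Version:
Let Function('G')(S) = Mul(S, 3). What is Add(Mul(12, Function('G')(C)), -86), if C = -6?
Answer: -302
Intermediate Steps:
Function('G')(S) = Mul(3, S)
Add(Mul(12, Function('G')(C)), -86) = Add(Mul(12, Mul(3, -6)), -86) = Add(Mul(12, -18), -86) = Add(-216, -86) = -302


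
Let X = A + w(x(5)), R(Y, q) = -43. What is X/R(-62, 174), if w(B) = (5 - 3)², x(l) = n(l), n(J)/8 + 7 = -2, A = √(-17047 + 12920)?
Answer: -4/43 - I*√4127/43 ≈ -0.093023 - 1.494*I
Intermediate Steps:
A = I*√4127 (A = √(-4127) = I*√4127 ≈ 64.242*I)
n(J) = -72 (n(J) = -56 + 8*(-2) = -56 - 16 = -72)
x(l) = -72
w(B) = 4 (w(B) = 2² = 4)
X = 4 + I*√4127 (X = I*√4127 + 4 = 4 + I*√4127 ≈ 4.0 + 64.242*I)
X/R(-62, 174) = (4 + I*√4127)/(-43) = (4 + I*√4127)*(-1/43) = -4/43 - I*√4127/43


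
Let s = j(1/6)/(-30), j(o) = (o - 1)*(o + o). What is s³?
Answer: 1/1259712 ≈ 7.9383e-7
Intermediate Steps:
j(o) = 2*o*(-1 + o) (j(o) = (-1 + o)*(2*o) = 2*o*(-1 + o))
s = 1/108 (s = (2*(-1 + 1/6)/6)/(-30) = (2*(⅙)*(-1 + ⅙))*(-1/30) = (2*(⅙)*(-⅚))*(-1/30) = -5/18*(-1/30) = 1/108 ≈ 0.0092593)
s³ = (1/108)³ = 1/1259712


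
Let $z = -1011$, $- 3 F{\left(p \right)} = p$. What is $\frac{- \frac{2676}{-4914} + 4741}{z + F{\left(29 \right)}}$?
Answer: $- \frac{3883325}{835926} \approx -4.6455$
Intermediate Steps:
$F{\left(p \right)} = - \frac{p}{3}$
$\frac{- \frac{2676}{-4914} + 4741}{z + F{\left(29 \right)}} = \frac{- \frac{2676}{-4914} + 4741}{-1011 - \frac{29}{3}} = \frac{\left(-2676\right) \left(- \frac{1}{4914}\right) + 4741}{-1011 - \frac{29}{3}} = \frac{\frac{446}{819} + 4741}{- \frac{3062}{3}} = \frac{3883325}{819} \left(- \frac{3}{3062}\right) = - \frac{3883325}{835926}$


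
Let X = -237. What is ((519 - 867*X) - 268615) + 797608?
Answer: 734991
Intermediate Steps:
((519 - 867*X) - 268615) + 797608 = ((519 - 867*(-237)) - 268615) + 797608 = ((519 + 205479) - 268615) + 797608 = (205998 - 268615) + 797608 = -62617 + 797608 = 734991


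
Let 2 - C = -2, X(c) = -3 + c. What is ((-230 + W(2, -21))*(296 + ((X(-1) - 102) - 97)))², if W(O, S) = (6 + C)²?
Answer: 146168100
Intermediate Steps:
C = 4 (C = 2 - 1*(-2) = 2 + 2 = 4)
W(O, S) = 100 (W(O, S) = (6 + 4)² = 10² = 100)
((-230 + W(2, -21))*(296 + ((X(-1) - 102) - 97)))² = ((-230 + 100)*(296 + (((-3 - 1) - 102) - 97)))² = (-130*(296 + ((-4 - 102) - 97)))² = (-130*(296 + (-106 - 97)))² = (-130*(296 - 203))² = (-130*93)² = (-12090)² = 146168100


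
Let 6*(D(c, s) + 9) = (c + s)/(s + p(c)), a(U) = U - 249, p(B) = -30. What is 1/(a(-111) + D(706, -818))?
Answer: -318/117335 ≈ -0.0027102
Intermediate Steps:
a(U) = -249 + U
D(c, s) = -9 + (c + s)/(6*(-30 + s)) (D(c, s) = -9 + ((c + s)/(s - 30))/6 = -9 + ((c + s)/(-30 + s))/6 = -9 + (c + s)/(6*(-30 + s)))
1/(a(-111) + D(706, -818)) = 1/((-249 - 111) + (1620 + 706 - 53*(-818))/(6*(-30 - 818))) = 1/(-360 + (⅙)*(1620 + 706 + 43354)/(-848)) = 1/(-360 + (⅙)*(-1/848)*45680) = 1/(-360 - 2855/318) = 1/(-117335/318) = -318/117335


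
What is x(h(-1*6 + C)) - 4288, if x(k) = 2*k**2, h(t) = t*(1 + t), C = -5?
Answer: 19912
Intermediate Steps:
x(h(-1*6 + C)) - 4288 = 2*((-1*6 - 5)*(1 + (-1*6 - 5)))**2 - 4288 = 2*((-6 - 5)*(1 + (-6 - 5)))**2 - 4288 = 2*(-11*(1 - 11))**2 - 4288 = 2*(-11*(-10))**2 - 4288 = 2*110**2 - 4288 = 2*12100 - 4288 = 24200 - 4288 = 19912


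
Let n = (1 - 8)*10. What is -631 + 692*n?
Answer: -49071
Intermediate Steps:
n = -70 (n = -7*10 = -70)
-631 + 692*n = -631 + 692*(-70) = -631 - 48440 = -49071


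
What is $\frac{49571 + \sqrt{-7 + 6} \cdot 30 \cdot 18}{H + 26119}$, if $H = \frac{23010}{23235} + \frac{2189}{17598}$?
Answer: $\frac{1351270859442}{712016095031} + \frac{14720023080 i}{712016095031} \approx 1.8978 + 0.020674 i$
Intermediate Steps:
$H = \frac{30386093}{27259302}$ ($H = 23010 \cdot \frac{1}{23235} + 2189 \cdot \frac{1}{17598} = \frac{1534}{1549} + \frac{2189}{17598} = \frac{30386093}{27259302} \approx 1.1147$)
$\frac{49571 + \sqrt{-7 + 6} \cdot 30 \cdot 18}{H + 26119} = \frac{49571 + \sqrt{-7 + 6} \cdot 30 \cdot 18}{\frac{30386093}{27259302} + 26119} = \frac{49571 + \sqrt{-1} \cdot 30 \cdot 18}{\frac{712016095031}{27259302}} = \left(49571 + i 30 \cdot 18\right) \frac{27259302}{712016095031} = \left(49571 + 30 i 18\right) \frac{27259302}{712016095031} = \left(49571 + 540 i\right) \frac{27259302}{712016095031} = \frac{1351270859442}{712016095031} + \frac{14720023080 i}{712016095031}$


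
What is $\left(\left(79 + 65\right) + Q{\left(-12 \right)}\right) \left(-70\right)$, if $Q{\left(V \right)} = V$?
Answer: $-9240$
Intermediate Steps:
$\left(\left(79 + 65\right) + Q{\left(-12 \right)}\right) \left(-70\right) = \left(\left(79 + 65\right) - 12\right) \left(-70\right) = \left(144 - 12\right) \left(-70\right) = 132 \left(-70\right) = -9240$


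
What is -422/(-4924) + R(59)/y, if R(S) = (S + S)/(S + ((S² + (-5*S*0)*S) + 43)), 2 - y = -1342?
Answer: 254092997/2963972256 ≈ 0.085727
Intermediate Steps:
y = 1344 (y = 2 - 1*(-1342) = 2 + 1342 = 1344)
R(S) = 2*S/(43 + S + S²) (R(S) = (2*S)/(S + ((S² + 0*S) + 43)) = (2*S)/(S + ((S² + 0) + 43)) = (2*S)/(S + (S² + 43)) = (2*S)/(S + (43 + S²)) = (2*S)/(43 + S + S²) = 2*S/(43 + S + S²))
-422/(-4924) + R(59)/y = -422/(-4924) + (2*59/(43 + 59 + 59²))/1344 = -422*(-1/4924) + (2*59/(43 + 59 + 3481))*(1/1344) = 211/2462 + (2*59/3583)*(1/1344) = 211/2462 + (2*59*(1/3583))*(1/1344) = 211/2462 + (118/3583)*(1/1344) = 211/2462 + 59/2407776 = 254092997/2963972256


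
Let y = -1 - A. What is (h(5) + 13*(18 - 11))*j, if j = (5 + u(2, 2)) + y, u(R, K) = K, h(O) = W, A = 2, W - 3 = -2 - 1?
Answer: 364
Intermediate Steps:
W = 0 (W = 3 + (-2 - 1) = 3 - 3 = 0)
h(O) = 0
y = -3 (y = -1 - 1*2 = -1 - 2 = -3)
j = 4 (j = (5 + 2) - 3 = 7 - 3 = 4)
(h(5) + 13*(18 - 11))*j = (0 + 13*(18 - 11))*4 = (0 + 13*7)*4 = (0 + 91)*4 = 91*4 = 364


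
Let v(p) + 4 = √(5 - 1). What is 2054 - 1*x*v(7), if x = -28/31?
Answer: 63618/31 ≈ 2052.2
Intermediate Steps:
x = -28/31 (x = -28*1/31 = -28/31 ≈ -0.90323)
v(p) = -2 (v(p) = -4 + √(5 - 1) = -4 + √4 = -4 + 2 = -2)
2054 - 1*x*v(7) = 2054 - 1*(-28/31)*(-2) = 2054 - (-28)*(-2)/31 = 2054 - 1*56/31 = 2054 - 56/31 = 63618/31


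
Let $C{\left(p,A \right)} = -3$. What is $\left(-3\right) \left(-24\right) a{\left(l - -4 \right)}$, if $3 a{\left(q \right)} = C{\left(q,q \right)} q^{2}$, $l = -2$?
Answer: $-288$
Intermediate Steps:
$a{\left(q \right)} = - q^{2}$ ($a{\left(q \right)} = \frac{\left(-3\right) q^{2}}{3} = - q^{2}$)
$\left(-3\right) \left(-24\right) a{\left(l - -4 \right)} = \left(-3\right) \left(-24\right) \left(- \left(-2 - -4\right)^{2}\right) = 72 \left(- \left(-2 + 4\right)^{2}\right) = 72 \left(- 2^{2}\right) = 72 \left(\left(-1\right) 4\right) = 72 \left(-4\right) = -288$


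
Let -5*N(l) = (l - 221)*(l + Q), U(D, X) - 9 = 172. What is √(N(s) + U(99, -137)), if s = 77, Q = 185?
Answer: √193165/5 ≈ 87.901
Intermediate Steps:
U(D, X) = 181 (U(D, X) = 9 + 172 = 181)
N(l) = -(-221 + l)*(185 + l)/5 (N(l) = -(l - 221)*(l + 185)/5 = -(-221 + l)*(185 + l)/5)
√(N(s) + U(99, -137)) = √((8177 - ⅕*77² + (36/5)*77) + 181) = √((8177 - ⅕*5929 + 2772/5) + 181) = √((8177 - 5929/5 + 2772/5) + 181) = √(37728/5 + 181) = √(38633/5) = √193165/5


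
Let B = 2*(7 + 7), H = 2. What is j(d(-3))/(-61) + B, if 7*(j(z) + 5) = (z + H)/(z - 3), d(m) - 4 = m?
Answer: 23985/854 ≈ 28.085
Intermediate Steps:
d(m) = 4 + m
B = 28 (B = 2*14 = 28)
j(z) = -5 + (2 + z)/(7*(-3 + z)) (j(z) = -5 + ((z + 2)/(z - 3))/7 = -5 + ((2 + z)/(-3 + z))/7 = -5 + (2 + z)/(7*(-3 + z)))
j(d(-3))/(-61) + B = ((107 - 34*(4 - 3))/(7*(-3 + (4 - 3))))/(-61) + 28 = ((107 - 34*1)/(7*(-3 + 1)))*(-1/61) + 28 = ((1/7)*(107 - 34)/(-2))*(-1/61) + 28 = ((1/7)*(-1/2)*73)*(-1/61) + 28 = -73/14*(-1/61) + 28 = 73/854 + 28 = 23985/854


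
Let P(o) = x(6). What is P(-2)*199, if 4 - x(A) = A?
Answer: -398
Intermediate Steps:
x(A) = 4 - A
P(o) = -2 (P(o) = 4 - 1*6 = 4 - 6 = -2)
P(-2)*199 = -2*199 = -398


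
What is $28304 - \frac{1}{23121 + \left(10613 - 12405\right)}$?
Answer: $\frac{603696015}{21329} \approx 28304.0$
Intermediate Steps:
$28304 - \frac{1}{23121 + \left(10613 - 12405\right)} = 28304 - \frac{1}{23121 - 1792} = 28304 - \frac{1}{21329} = \frac{603696015}{21329}$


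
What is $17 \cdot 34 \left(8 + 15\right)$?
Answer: $13294$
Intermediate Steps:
$17 \cdot 34 \left(8 + 15\right) = 578 \cdot 23 = 13294$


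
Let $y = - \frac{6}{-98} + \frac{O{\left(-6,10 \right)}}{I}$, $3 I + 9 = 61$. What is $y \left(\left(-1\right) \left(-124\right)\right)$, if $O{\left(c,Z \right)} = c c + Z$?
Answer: $\frac{214458}{637} \approx 336.67$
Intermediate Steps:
$I = \frac{52}{3}$ ($I = -3 + \frac{1}{3} \cdot 61 = -3 + \frac{61}{3} = \frac{52}{3} \approx 17.333$)
$O{\left(c,Z \right)} = Z + c^{2}$ ($O{\left(c,Z \right)} = c^{2} + Z = Z + c^{2}$)
$y = \frac{3459}{1274}$ ($y = - \frac{6}{-98} + \frac{10 + \left(-6\right)^{2}}{\frac{52}{3}} = \left(-6\right) \left(- \frac{1}{98}\right) + \left(10 + 36\right) \frac{3}{52} = \frac{3}{49} + 46 \cdot \frac{3}{52} = \frac{3}{49} + \frac{69}{26} = \frac{3459}{1274} \approx 2.7151$)
$y \left(\left(-1\right) \left(-124\right)\right) = \frac{3459 \left(\left(-1\right) \left(-124\right)\right)}{1274} = \frac{3459}{1274} \cdot 124 = \frac{214458}{637}$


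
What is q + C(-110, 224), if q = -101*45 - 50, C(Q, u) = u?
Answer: -4371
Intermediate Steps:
q = -4595 (q = -4545 - 50 = -4595)
q + C(-110, 224) = -4595 + 224 = -4371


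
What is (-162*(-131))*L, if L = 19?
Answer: 403218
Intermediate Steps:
(-162*(-131))*L = -162*(-131)*19 = 21222*19 = 403218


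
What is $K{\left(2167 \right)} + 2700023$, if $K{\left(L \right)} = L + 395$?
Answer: $2702585$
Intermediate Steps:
$K{\left(L \right)} = 395 + L$
$K{\left(2167 \right)} + 2700023 = \left(395 + 2167\right) + 2700023 = 2562 + 2700023 = 2702585$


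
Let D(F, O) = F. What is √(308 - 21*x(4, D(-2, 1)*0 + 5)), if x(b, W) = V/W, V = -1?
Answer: √7805/5 ≈ 17.669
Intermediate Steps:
x(b, W) = -1/W
√(308 - 21*x(4, D(-2, 1)*0 + 5)) = √(308 - (-21)/(-2*0 + 5)) = √(308 - (-21)/(0 + 5)) = √(308 - (-21)/5) = √(308 - 21*(-⅕)) = √(308 + 21/5) = √(1561/5) = √7805/5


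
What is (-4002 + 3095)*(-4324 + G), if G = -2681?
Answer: 6353535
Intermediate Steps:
(-4002 + 3095)*(-4324 + G) = (-4002 + 3095)*(-4324 - 2681) = -907*(-7005) = 6353535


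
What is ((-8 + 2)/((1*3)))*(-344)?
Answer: 688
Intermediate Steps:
((-8 + 2)/((1*3)))*(-344) = -6/3*(-344) = -6*1/3*(-344) = -2*(-344) = 688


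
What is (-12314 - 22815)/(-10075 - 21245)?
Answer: 35129/31320 ≈ 1.1216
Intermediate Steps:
(-12314 - 22815)/(-10075 - 21245) = -35129/(-31320) = -35129*(-1/31320) = 35129/31320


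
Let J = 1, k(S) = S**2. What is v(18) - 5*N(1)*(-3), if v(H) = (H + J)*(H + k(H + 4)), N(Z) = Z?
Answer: 9553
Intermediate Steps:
v(H) = (1 + H)*(H + (4 + H)**2) (v(H) = (H + 1)*(H + (H + 4)**2) = (1 + H)*(H + (4 + H)**2))
v(18) - 5*N(1)*(-3) = (16 + 18**3 + 10*18**2 + 25*18) - 5*1*(-3) = (16 + 5832 + 10*324 + 450) - 5*(-3) = (16 + 5832 + 3240 + 450) + 15 = 9538 + 15 = 9553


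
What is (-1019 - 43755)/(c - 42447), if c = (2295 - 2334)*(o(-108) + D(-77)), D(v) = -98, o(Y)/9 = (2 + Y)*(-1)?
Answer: 44774/75831 ≈ 0.59044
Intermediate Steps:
o(Y) = -18 - 9*Y (o(Y) = 9*((2 + Y)*(-1)) = 9*(-2 - Y) = -18 - 9*Y)
c = -33384 (c = (2295 - 2334)*((-18 - 9*(-108)) - 98) = -39*((-18 + 972) - 98) = -39*(954 - 98) = -39*856 = -33384)
(-1019 - 43755)/(c - 42447) = (-1019 - 43755)/(-33384 - 42447) = -44774/(-75831) = -44774*(-1/75831) = 44774/75831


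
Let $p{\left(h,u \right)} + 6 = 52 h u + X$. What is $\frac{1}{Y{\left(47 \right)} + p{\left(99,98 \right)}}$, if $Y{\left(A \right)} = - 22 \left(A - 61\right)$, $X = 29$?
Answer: $\frac{1}{504835} \approx 1.9808 \cdot 10^{-6}$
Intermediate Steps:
$Y{\left(A \right)} = 1342 - 22 A$ ($Y{\left(A \right)} = - 22 \left(-61 + A\right) = 1342 - 22 A$)
$p{\left(h,u \right)} = 23 + 52 h u$ ($p{\left(h,u \right)} = -6 + \left(52 h u + 29\right) = -6 + \left(29 + 52 h u\right) = 23 + 52 h u$)
$\frac{1}{Y{\left(47 \right)} + p{\left(99,98 \right)}} = \frac{1}{\left(1342 - 1034\right) + \left(23 + 52 \cdot 99 \cdot 98\right)} = \frac{1}{\left(1342 - 1034\right) + \left(23 + 504504\right)} = \frac{1}{308 + 504527} = \frac{1}{504835}$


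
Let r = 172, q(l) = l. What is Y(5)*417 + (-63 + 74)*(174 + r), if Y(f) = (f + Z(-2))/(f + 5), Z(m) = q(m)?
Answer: 39311/10 ≈ 3931.1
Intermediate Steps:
Z(m) = m
Y(f) = (-2 + f)/(5 + f) (Y(f) = (f - 2)/(f + 5) = (-2 + f)/(5 + f))
Y(5)*417 + (-63 + 74)*(174 + r) = ((-2 + 5)/(5 + 5))*417 + (-63 + 74)*(174 + 172) = (3/10)*417 + 11*346 = ((⅒)*3)*417 + 3806 = (3/10)*417 + 3806 = 1251/10 + 3806 = 39311/10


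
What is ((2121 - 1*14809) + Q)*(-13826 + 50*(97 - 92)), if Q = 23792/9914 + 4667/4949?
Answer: 4224613038417736/24532193 ≈ 1.7221e+8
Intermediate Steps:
Q = 82007623/24532193 (Q = 23792*(1/9914) + 4667*(1/4949) = 11896/4957 + 4667/4949 = 82007623/24532193 ≈ 3.3429)
((2121 - 1*14809) + Q)*(-13826 + 50*(97 - 92)) = ((2121 - 1*14809) + 82007623/24532193)*(-13826 + 50*(97 - 92)) = ((2121 - 14809) + 82007623/24532193)*(-13826 + 50*5) = (-12688 + 82007623/24532193)*(-13826 + 250) = -311182457161/24532193*(-13576) = 4224613038417736/24532193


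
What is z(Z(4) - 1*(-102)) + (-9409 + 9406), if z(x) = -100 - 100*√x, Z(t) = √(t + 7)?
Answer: -103 - 100*√(102 + √11) ≈ -1129.2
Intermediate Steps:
Z(t) = √(7 + t)
z(x) = -100 - 100*√x
z(Z(4) - 1*(-102)) + (-9409 + 9406) = (-100 - 100*√(√(7 + 4) - 1*(-102))) + (-9409 + 9406) = (-100 - 100*√(√11 + 102)) - 3 = (-100 - 100*√(102 + √11)) - 3 = -103 - 100*√(102 + √11)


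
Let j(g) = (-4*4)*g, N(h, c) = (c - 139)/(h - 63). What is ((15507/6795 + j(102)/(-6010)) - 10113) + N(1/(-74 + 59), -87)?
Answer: -2169196702723/214626115 ≈ -10107.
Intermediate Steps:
N(h, c) = (-139 + c)/(-63 + h)
j(g) = -16*g
((15507/6795 + j(102)/(-6010)) - 10113) + N(1/(-74 + 59), -87) = ((15507/6795 - 16*102/(-6010)) - 10113) + (-139 - 87)/(-63 + 1/(-74 + 59)) = ((15507*(1/6795) - 1632*(-1/6010)) - 10113) - 226/(-63 + 1/(-15)) = ((1723/755 + 816/3005) - 10113) - 226/(-63 - 1/15) = (1158739/453755 - 10113) - 226/(-946/15) = -4587665576/453755 - 15/946*(-226) = -4587665576/453755 + 1695/473 = -2169196702723/214626115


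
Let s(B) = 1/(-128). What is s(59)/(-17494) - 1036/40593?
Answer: -331400537/12985306368 ≈ -0.025521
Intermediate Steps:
s(B) = -1/128
s(59)/(-17494) - 1036/40593 = -1/128/(-17494) - 1036/40593 = -1/128*(-1/17494) - 1036*1/40593 = 1/2239232 - 148/5799 = -331400537/12985306368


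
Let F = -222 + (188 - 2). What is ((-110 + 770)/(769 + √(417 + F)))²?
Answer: 435600/(769 + √381)² ≈ 0.70059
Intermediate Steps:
F = -36 (F = -222 + 186 = -36)
((-110 + 770)/(769 + √(417 + F)))² = ((-110 + 770)/(769 + √(417 - 36)))² = (660/(769 + √381))² = 435600/(769 + √381)²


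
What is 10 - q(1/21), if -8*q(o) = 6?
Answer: 43/4 ≈ 10.750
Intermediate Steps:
q(o) = -¾ (q(o) = -⅛*6 = -¾)
10 - q(1/21) = 10 - 1*(-¾) = 10 + ¾ = 43/4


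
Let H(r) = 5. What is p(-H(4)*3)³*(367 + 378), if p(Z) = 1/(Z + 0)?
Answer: -149/675 ≈ -0.22074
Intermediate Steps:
p(Z) = 1/Z
p(-H(4)*3)³*(367 + 378) = (1/(-1*5*3))³*(367 + 378) = (1/(-5*3))³*745 = (1/(-15))³*745 = (-1/15)³*745 = -1/3375*745 = -149/675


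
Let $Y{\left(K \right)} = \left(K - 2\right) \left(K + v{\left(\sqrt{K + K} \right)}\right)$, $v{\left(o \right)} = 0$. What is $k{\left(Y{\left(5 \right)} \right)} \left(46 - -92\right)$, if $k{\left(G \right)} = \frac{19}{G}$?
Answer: $\frac{874}{5} \approx 174.8$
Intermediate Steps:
$Y{\left(K \right)} = K \left(-2 + K\right)$ ($Y{\left(K \right)} = \left(K - 2\right) \left(K + 0\right) = \left(-2 + K\right) K = K \left(-2 + K\right)$)
$k{\left(Y{\left(5 \right)} \right)} \left(46 - -92\right) = \frac{19}{5 \left(-2 + 5\right)} \left(46 - -92\right) = \frac{19}{5 \cdot 3} \left(46 + 92\right) = \frac{19}{15} \cdot 138 = \frac{874}{5}$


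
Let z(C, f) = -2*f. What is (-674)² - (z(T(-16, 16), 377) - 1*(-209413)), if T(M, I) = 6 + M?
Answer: 245617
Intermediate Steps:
(-674)² - (z(T(-16, 16), 377) - 1*(-209413)) = (-674)² - (-2*377 - 1*(-209413)) = 454276 - (-754 + 209413) = 454276 - 1*208659 = 454276 - 208659 = 245617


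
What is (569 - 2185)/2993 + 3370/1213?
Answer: 8126202/3630509 ≈ 2.2383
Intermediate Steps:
(569 - 2185)/2993 + 3370/1213 = -1616*1/2993 + 3370*(1/1213) = -1616/2993 + 3370/1213 = 8126202/3630509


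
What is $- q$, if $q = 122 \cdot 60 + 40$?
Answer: $-7360$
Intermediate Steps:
$q = 7360$ ($q = 7320 + 40 = 7360$)
$- q = \left(-1\right) 7360 = -7360$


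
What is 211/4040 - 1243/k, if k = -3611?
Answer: 5783641/14588440 ≈ 0.39645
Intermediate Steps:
211/4040 - 1243/k = 211/4040 - 1243/(-3611) = 211*(1/4040) - 1243*(-1/3611) = 211/4040 + 1243/3611 = 5783641/14588440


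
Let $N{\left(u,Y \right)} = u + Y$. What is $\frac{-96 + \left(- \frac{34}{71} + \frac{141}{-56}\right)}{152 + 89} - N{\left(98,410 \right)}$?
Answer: $- \frac{487167339}{958216} \approx -508.41$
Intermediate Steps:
$N{\left(u,Y \right)} = Y + u$
$\frac{-96 + \left(- \frac{34}{71} + \frac{141}{-56}\right)}{152 + 89} - N{\left(98,410 \right)} = \frac{-96 + \left(- \frac{34}{71} + \frac{141}{-56}\right)}{152 + 89} - \left(410 + 98\right) = \frac{-96 + \left(\left(-34\right) \frac{1}{71} + 141 \left(- \frac{1}{56}\right)\right)}{241} - 508 = \left(-96 - \frac{11915}{3976}\right) \frac{1}{241} - 508 = \left(- \frac{393611}{3976}\right) \frac{1}{241} - 508 = - \frac{393611}{958216} - 508 = - \frac{487167339}{958216}$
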